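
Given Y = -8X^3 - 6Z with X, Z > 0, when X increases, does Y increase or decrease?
Y decreases

Taking the partial derivative:
∂Y/∂X = -24X^2

∂Y/∂X = -24X^2 < 0 (assuming positive values)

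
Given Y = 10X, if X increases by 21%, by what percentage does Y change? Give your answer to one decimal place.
21.0%

For Y = 10X:
If X → X(1 + 0.21)
Then Y → Y · (1 + 0.21)^1
     = Y · 1.2100

Percentage change = ((1 + 0.21)^1 − 1) × 100% = 21.0%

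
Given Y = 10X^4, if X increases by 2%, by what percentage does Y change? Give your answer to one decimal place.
8.2%

For Y = 10X^4:
If X → X(1 + 0.02)
Then Y → Y · (1 + 0.02)^4
     ≈ Y · 1.0824

Percentage change = ((1 + 0.02)^4 − 1) × 100% ≈ 8.2%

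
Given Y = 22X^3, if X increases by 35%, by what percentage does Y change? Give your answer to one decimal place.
146.0%

For Y = 22X^3:
If X → X(1 + 0.35)
Then Y → Y · (1 + 0.35)^3
     ≈ Y · 2.4604

Percentage change = ((1 + 0.35)^3 − 1) × 100% ≈ 146.0%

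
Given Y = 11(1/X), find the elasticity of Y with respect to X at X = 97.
Elasticity = -1

Elasticity = (dY/dX) · (X/Y)

dY/dX = -11/X²
At X = 97: dY/dX = -11/9409, Y = 11/97

Elasticity = (-11/9409) · (97 / (11/97)) = -1

Interpretation: for a small percentage change in X, the percentage change in Y is approximately -1.00 times as large.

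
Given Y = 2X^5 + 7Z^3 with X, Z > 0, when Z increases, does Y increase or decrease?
Y increases

Taking the partial derivative:
∂Y/∂Z = 21Z^2

∂Y/∂Z = 21Z^2 > 0 (assuming positive values)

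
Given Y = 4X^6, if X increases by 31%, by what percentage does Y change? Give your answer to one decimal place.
405.4%

For Y = 4X^6:
If X → X(1 + 0.31)
Then Y → Y · (1 + 0.31)^6
     ≈ Y · 5.0539

Percentage change = ((1 + 0.31)^6 − 1) × 100% ≈ 405.4%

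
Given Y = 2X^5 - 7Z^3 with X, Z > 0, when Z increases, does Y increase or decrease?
Y decreases

Taking the partial derivative:
∂Y/∂Z = -21Z^2

∂Y/∂Z = -21Z^2 < 0 (assuming positive values)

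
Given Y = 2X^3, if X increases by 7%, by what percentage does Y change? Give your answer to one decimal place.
22.5%

For Y = 2X^3:
If X → X(1 + 0.07)
Then Y → Y · (1 + 0.07)^3
     ≈ Y · 1.2250

Percentage change = ((1 + 0.07)^3 − 1) × 100% ≈ 22.5%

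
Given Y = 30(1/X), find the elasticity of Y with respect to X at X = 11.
Elasticity = -1

Elasticity = (dY/dX) · (X/Y)

dY/dX = -30/X²
At X = 11: dY/dX = -30/121, Y = 30/11

Elasticity = (-30/121) · (11 / (30/11)) = -1

Interpretation: for a small percentage change in X, the percentage change in Y is approximately -1.00 times as large.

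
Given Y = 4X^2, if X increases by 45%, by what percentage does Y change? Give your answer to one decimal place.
110.3%

For Y = 4X^2:
If X → X(1 + 0.45)
Then Y → Y · (1 + 0.45)^2
     = Y · 2.1025

Percentage change = ((1 + 0.45)^2 − 1) × 100% ≈ 110.3%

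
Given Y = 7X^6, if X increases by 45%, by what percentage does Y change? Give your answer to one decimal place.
829.4%

For Y = 7X^6:
If X → X(1 + 0.45)
Then Y → Y · (1 + 0.45)^6
     ≈ Y · 9.2941

Percentage change = ((1 + 0.45)^6 − 1) × 100% ≈ 829.4%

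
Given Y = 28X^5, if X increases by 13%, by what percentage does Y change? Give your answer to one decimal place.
84.2%

For Y = 28X^5:
If X → X(1 + 0.13)
Then Y → Y · (1 + 0.13)^5
     ≈ Y · 1.8424

Percentage change = ((1 + 0.13)^5 − 1) × 100% ≈ 84.2%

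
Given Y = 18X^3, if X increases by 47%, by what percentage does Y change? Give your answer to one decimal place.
217.7%

For Y = 18X^3:
If X → X(1 + 0.47)
Then Y → Y · (1 + 0.47)^3
     ≈ Y · 3.1765

Percentage change = ((1 + 0.47)^3 − 1) × 100% ≈ 217.7%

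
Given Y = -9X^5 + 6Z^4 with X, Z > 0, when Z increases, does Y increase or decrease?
Y increases

Taking the partial derivative:
∂Y/∂Z = 24Z^3

∂Y/∂Z = 24Z^3 > 0 (assuming positive values)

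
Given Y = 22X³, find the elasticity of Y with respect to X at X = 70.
Elasticity = 3

Elasticity = (dY/dX) · (X/Y)

dY/dX = 66·X²
At X = 70: dY/dX = 323400, Y = 7546000

Elasticity = 323400 · (70 / 7546000) = 3

Interpretation: for a small percentage change in X, the percentage change in Y is approximately 3.00 times as large.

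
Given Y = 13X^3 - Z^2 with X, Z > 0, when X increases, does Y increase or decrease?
Y increases

Taking the partial derivative:
∂Y/∂X = 39X^2

∂Y/∂X = 39X^2 > 0 (assuming positive values)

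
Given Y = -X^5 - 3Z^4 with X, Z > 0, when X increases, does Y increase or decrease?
Y decreases

Taking the partial derivative:
∂Y/∂X = -5X^4

∂Y/∂X = -5X^4 < 0 (assuming positive values)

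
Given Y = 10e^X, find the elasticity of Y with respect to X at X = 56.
Elasticity = 56

Elasticity = (dY/dX) · (X/Y)

dY/dX = 10·e^X
At X = 56: dY/dX = 10·e^56, Y = 10·e^56

Elasticity = (10·e^56) · (56 / (10·e^56)) = 56

Interpretation: for a small percentage change in X, the percentage change in Y is approximately 56.00 times as large.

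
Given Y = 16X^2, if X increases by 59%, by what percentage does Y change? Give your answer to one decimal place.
152.8%

For Y = 16X^2:
If X → X(1 + 0.59)
Then Y → Y · (1 + 0.59)^2
     = Y · 2.5281

Percentage change = ((1 + 0.59)^2 − 1) × 100% ≈ 152.8%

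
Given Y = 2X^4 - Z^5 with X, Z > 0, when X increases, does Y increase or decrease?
Y increases

Taking the partial derivative:
∂Y/∂X = 8X^3

∂Y/∂X = 8X^3 > 0 (assuming positive values)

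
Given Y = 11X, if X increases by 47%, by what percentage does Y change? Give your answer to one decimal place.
47.0%

For Y = 11X:
If X → X(1 + 0.47)
Then Y → Y · (1 + 0.47)^1
     = Y · 1.4700

Percentage change = ((1 + 0.47)^1 − 1) × 100% = 47.0%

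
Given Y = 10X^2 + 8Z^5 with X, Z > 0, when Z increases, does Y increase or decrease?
Y increases

Taking the partial derivative:
∂Y/∂Z = 40Z^4

∂Y/∂Z = 40Z^4 > 0 (assuming positive values)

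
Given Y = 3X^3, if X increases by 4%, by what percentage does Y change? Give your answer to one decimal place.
12.5%

For Y = 3X^3:
If X → X(1 + 0.04)
Then Y → Y · (1 + 0.04)^3
     ≈ Y · 1.1249

Percentage change = ((1 + 0.04)^3 − 1) × 100% ≈ 12.5%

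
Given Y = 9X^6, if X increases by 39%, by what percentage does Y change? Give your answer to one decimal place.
621.3%

For Y = 9X^6:
If X → X(1 + 0.39)
Then Y → Y · (1 + 0.39)^6
     ≈ Y · 7.2125

Percentage change = ((1 + 0.39)^6 − 1) × 100% ≈ 621.3%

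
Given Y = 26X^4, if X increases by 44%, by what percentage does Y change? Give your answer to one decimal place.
330.0%

For Y = 26X^4:
If X → X(1 + 0.44)
Then Y → Y · (1 + 0.44)^4
     ≈ Y · 4.2998

Percentage change = ((1 + 0.44)^4 − 1) × 100% ≈ 330.0%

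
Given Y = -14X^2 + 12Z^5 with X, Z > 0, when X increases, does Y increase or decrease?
Y decreases

Taking the partial derivative:
∂Y/∂X = -28X

∂Y/∂X = -28X < 0 (assuming positive values)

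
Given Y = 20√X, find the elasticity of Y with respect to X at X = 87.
Elasticity = 1/2

Elasticity = (dY/dX) · (X/Y)

dY/dX = 10/√X
At X = 87: dY/dX = 10·√87/87, Y = 20·√87

Elasticity = (10·√87/87) · (87 / (20·√87)) = 1/2

Interpretation: for a small percentage change in X, the percentage change in Y is approximately 0.50 times as large.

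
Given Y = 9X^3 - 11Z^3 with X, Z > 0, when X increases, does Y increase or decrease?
Y increases

Taking the partial derivative:
∂Y/∂X = 27X^2

∂Y/∂X = 27X^2 > 0 (assuming positive values)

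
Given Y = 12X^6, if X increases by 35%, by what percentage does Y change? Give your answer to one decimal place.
505.3%

For Y = 12X^6:
If X → X(1 + 0.35)
Then Y → Y · (1 + 0.35)^6
     ≈ Y · 6.0534

Percentage change = ((1 + 0.35)^6 − 1) × 100% ≈ 505.3%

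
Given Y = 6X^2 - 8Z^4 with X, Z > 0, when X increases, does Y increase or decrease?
Y increases

Taking the partial derivative:
∂Y/∂X = 12X

∂Y/∂X = 12X > 0 (assuming positive values)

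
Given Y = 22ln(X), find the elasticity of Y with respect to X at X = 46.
Elasticity = 1/ln(46) ≈ 0.2612

Elasticity = (dY/dX) · (X/Y)

dY/dX = 22/X
At X = 46: dY/dX = 11/23, Y = 22·ln(46)

Elasticity = (11/23) · (46 / (22·ln(46))) = 1/ln(46) ≈ 0.2612

Interpretation: for a small percentage change in X, the percentage change in Y is approximately 0.26 times as large.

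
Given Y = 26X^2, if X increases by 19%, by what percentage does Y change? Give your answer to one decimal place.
41.6%

For Y = 26X^2:
If X → X(1 + 0.19)
Then Y → Y · (1 + 0.19)^2
     = Y · 1.4161

Percentage change = ((1 + 0.19)^2 − 1) × 100% ≈ 41.6%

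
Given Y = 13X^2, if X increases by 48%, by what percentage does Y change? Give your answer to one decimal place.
119.0%

For Y = 13X^2:
If X → X(1 + 0.48)
Then Y → Y · (1 + 0.48)^2
     = Y · 2.1904

Percentage change = ((1 + 0.48)^2 − 1) × 100% ≈ 119.0%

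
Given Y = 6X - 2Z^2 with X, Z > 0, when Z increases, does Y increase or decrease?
Y decreases

Taking the partial derivative:
∂Y/∂Z = -4Z

∂Y/∂Z = -4Z < 0 (assuming positive values)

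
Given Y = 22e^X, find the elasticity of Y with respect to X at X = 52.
Elasticity = 52

Elasticity = (dY/dX) · (X/Y)

dY/dX = 22·e^X
At X = 52: dY/dX = 22·e^52, Y = 22·e^52

Elasticity = (22·e^52) · (52 / (22·e^52)) = 52

Interpretation: for a small percentage change in X, the percentage change in Y is approximately 52.00 times as large.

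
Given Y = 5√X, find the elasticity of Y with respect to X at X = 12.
Elasticity = 1/2

Elasticity = (dY/dX) · (X/Y)

dY/dX = 5/(2·√X)
At X = 12: dY/dX = 5·√3/12, Y = 10·√3

Elasticity = (5·√3/12) · (12 / (10·√3)) = 1/2

Interpretation: for a small percentage change in X, the percentage change in Y is approximately 0.50 times as large.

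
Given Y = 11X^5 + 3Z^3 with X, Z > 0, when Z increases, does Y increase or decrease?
Y increases

Taking the partial derivative:
∂Y/∂Z = 9Z^2

∂Y/∂Z = 9Z^2 > 0 (assuming positive values)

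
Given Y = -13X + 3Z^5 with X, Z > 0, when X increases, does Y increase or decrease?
Y decreases

Taking the partial derivative:
∂Y/∂X = -13

∂Y/∂X = -13 < 0 (assuming positive values)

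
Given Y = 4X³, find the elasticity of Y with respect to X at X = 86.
Elasticity = 3

Elasticity = (dY/dX) · (X/Y)

dY/dX = 12·X²
At X = 86: dY/dX = 88752, Y = 2544224

Elasticity = 88752 · (86 / 2544224) = 3

Interpretation: for a small percentage change in X, the percentage change in Y is approximately 3.00 times as large.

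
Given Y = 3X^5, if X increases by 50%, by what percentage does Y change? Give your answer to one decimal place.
659.4%

For Y = 3X^5:
If X → X(1 + 0.5)
Then Y → Y · (1 + 0.5)^5
     ≈ Y · 7.5938

Percentage change = ((1 + 0.5)^5 − 1) × 100% ≈ 659.4%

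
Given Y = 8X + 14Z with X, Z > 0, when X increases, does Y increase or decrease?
Y increases

Taking the partial derivative:
∂Y/∂X = 8

∂Y/∂X = 8 > 0 (assuming positive values)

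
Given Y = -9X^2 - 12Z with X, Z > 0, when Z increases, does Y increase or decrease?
Y decreases

Taking the partial derivative:
∂Y/∂Z = -12

∂Y/∂Z = -12 < 0 (assuming positive values)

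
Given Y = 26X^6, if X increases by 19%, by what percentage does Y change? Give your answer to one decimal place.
184.0%

For Y = 26X^6:
If X → X(1 + 0.19)
Then Y → Y · (1 + 0.19)^6
     ≈ Y · 2.8398

Percentage change = ((1 + 0.19)^6 − 1) × 100% ≈ 184.0%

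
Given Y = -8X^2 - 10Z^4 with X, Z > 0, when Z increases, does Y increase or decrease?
Y decreases

Taking the partial derivative:
∂Y/∂Z = -40Z^3

∂Y/∂Z = -40Z^3 < 0 (assuming positive values)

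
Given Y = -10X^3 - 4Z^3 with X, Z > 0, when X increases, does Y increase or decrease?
Y decreases

Taking the partial derivative:
∂Y/∂X = -30X^2

∂Y/∂X = -30X^2 < 0 (assuming positive values)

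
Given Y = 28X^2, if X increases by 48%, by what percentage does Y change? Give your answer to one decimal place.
119.0%

For Y = 28X^2:
If X → X(1 + 0.48)
Then Y → Y · (1 + 0.48)^2
     = Y · 2.1904

Percentage change = ((1 + 0.48)^2 − 1) × 100% ≈ 119.0%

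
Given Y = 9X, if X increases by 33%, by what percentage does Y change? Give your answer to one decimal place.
33.0%

For Y = 9X:
If X → X(1 + 0.33)
Then Y → Y · (1 + 0.33)^1
     = Y · 1.3300

Percentage change = ((1 + 0.33)^1 − 1) × 100% = 33.0%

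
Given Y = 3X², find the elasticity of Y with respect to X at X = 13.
Elasticity = 2

Elasticity = (dY/dX) · (X/Y)

dY/dX = 6·X
At X = 13: dY/dX = 78, Y = 507

Elasticity = 78 · (13 / 507) = 2

Interpretation: for a small percentage change in X, the percentage change in Y is approximately 2.00 times as large.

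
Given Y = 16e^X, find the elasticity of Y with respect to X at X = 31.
Elasticity = 31

Elasticity = (dY/dX) · (X/Y)

dY/dX = 16·e^X
At X = 31: dY/dX = 16·e^31, Y = 16·e^31

Elasticity = (16·e^31) · (31 / (16·e^31)) = 31

Interpretation: for a small percentage change in X, the percentage change in Y is approximately 31.00 times as large.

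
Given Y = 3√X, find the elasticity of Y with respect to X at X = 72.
Elasticity = 1/2

Elasticity = (dY/dX) · (X/Y)

dY/dX = 3/(2·√X)
At X = 72: dY/dX = √2/8, Y = 18·√2

Elasticity = (√2/8) · (72 / (18·√2)) = 1/2

Interpretation: for a small percentage change in X, the percentage change in Y is approximately 0.50 times as large.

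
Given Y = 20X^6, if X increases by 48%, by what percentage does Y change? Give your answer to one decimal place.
950.9%

For Y = 20X^6:
If X → X(1 + 0.48)
Then Y → Y · (1 + 0.48)^6
     ≈ Y · 10.5092

Percentage change = ((1 + 0.48)^6 − 1) × 100% ≈ 950.9%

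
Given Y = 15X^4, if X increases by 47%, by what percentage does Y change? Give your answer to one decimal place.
366.9%

For Y = 15X^4:
If X → X(1 + 0.47)
Then Y → Y · (1 + 0.47)^4
     ≈ Y · 4.6695

Percentage change = ((1 + 0.47)^4 − 1) × 100% ≈ 366.9%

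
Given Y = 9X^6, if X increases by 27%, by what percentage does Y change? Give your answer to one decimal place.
319.6%

For Y = 9X^6:
If X → X(1 + 0.27)
Then Y → Y · (1 + 0.27)^6
     ≈ Y · 4.1959

Percentage change = ((1 + 0.27)^6 − 1) × 100% ≈ 319.6%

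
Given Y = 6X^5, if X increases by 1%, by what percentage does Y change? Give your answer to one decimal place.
5.1%

For Y = 6X^5:
If X → X(1 + 0.01)
Then Y → Y · (1 + 0.01)^5
     ≈ Y · 1.0510

Percentage change = ((1 + 0.01)^5 − 1) × 100% ≈ 5.1%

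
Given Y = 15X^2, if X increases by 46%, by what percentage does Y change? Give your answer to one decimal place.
113.2%

For Y = 15X^2:
If X → X(1 + 0.46)
Then Y → Y · (1 + 0.46)^2
     = Y · 2.1316

Percentage change = ((1 + 0.46)^2 − 1) × 100% ≈ 113.2%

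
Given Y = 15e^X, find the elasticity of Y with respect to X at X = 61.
Elasticity = 61

Elasticity = (dY/dX) · (X/Y)

dY/dX = 15·e^X
At X = 61: dY/dX = 15·e^61, Y = 15·e^61

Elasticity = (15·e^61) · (61 / (15·e^61)) = 61

Interpretation: for a small percentage change in X, the percentage change in Y is approximately 61.00 times as large.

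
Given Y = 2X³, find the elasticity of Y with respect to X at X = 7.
Elasticity = 3

Elasticity = (dY/dX) · (X/Y)

dY/dX = 6·X²
At X = 7: dY/dX = 294, Y = 686

Elasticity = 294 · (7 / 686) = 3

Interpretation: for a small percentage change in X, the percentage change in Y is approximately 3.00 times as large.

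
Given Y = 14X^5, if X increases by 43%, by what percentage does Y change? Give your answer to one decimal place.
498.0%

For Y = 14X^5:
If X → X(1 + 0.43)
Then Y → Y · (1 + 0.43)^5
     ≈ Y · 5.9797

Percentage change = ((1 + 0.43)^5 − 1) × 100% ≈ 498.0%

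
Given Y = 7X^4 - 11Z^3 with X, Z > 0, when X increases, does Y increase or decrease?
Y increases

Taking the partial derivative:
∂Y/∂X = 28X^3

∂Y/∂X = 28X^3 > 0 (assuming positive values)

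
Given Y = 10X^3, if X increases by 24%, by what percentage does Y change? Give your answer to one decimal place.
90.7%

For Y = 10X^3:
If X → X(1 + 0.24)
Then Y → Y · (1 + 0.24)^3
     ≈ Y · 1.9066

Percentage change = ((1 + 0.24)^3 − 1) × 100% ≈ 90.7%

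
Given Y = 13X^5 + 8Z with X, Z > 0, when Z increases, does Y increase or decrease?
Y increases

Taking the partial derivative:
∂Y/∂Z = 8

∂Y/∂Z = 8 > 0 (assuming positive values)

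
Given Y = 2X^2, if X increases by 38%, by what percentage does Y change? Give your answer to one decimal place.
90.4%

For Y = 2X^2:
If X → X(1 + 0.38)
Then Y → Y · (1 + 0.38)^2
     = Y · 1.9044

Percentage change = ((1 + 0.38)^2 − 1) × 100% ≈ 90.4%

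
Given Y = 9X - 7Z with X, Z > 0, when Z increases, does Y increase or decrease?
Y decreases

Taking the partial derivative:
∂Y/∂Z = -7

∂Y/∂Z = -7 < 0 (assuming positive values)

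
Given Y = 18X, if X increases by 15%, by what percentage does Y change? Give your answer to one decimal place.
15.0%

For Y = 18X:
If X → X(1 + 0.15)
Then Y → Y · (1 + 0.15)^1
     = Y · 1.1500

Percentage change = ((1 + 0.15)^1 − 1) × 100% = 15.0%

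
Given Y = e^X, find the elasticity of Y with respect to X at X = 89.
Elasticity = 89

Elasticity = (dY/dX) · (X/Y)

dY/dX = e^X
At X = 89: dY/dX = e^89, Y = e^89

Elasticity = (e^89) · (89 / (e^89)) = 89

Interpretation: for a small percentage change in X, the percentage change in Y is approximately 89.00 times as large.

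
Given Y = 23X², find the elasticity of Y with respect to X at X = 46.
Elasticity = 2

Elasticity = (dY/dX) · (X/Y)

dY/dX = 46·X
At X = 46: dY/dX = 2116, Y = 48668

Elasticity = 2116 · (46 / 48668) = 2

Interpretation: for a small percentage change in X, the percentage change in Y is approximately 2.00 times as large.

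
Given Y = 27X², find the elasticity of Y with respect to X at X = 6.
Elasticity = 2

Elasticity = (dY/dX) · (X/Y)

dY/dX = 54·X
At X = 6: dY/dX = 324, Y = 972

Elasticity = 324 · (6 / 972) = 2

Interpretation: for a small percentage change in X, the percentage change in Y is approximately 2.00 times as large.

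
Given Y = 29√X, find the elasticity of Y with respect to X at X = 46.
Elasticity = 1/2

Elasticity = (dY/dX) · (X/Y)

dY/dX = 29/(2·√X)
At X = 46: dY/dX = 29·√46/92, Y = 29·√46

Elasticity = (29·√46/92) · (46 / (29·√46)) = 1/2

Interpretation: for a small percentage change in X, the percentage change in Y is approximately 0.50 times as large.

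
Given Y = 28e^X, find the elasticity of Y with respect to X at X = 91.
Elasticity = 91

Elasticity = (dY/dX) · (X/Y)

dY/dX = 28·e^X
At X = 91: dY/dX = 28·e^91, Y = 28·e^91

Elasticity = (28·e^91) · (91 / (28·e^91)) = 91

Interpretation: for a small percentage change in X, the percentage change in Y is approximately 91.00 times as large.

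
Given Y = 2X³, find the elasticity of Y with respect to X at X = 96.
Elasticity = 3

Elasticity = (dY/dX) · (X/Y)

dY/dX = 6·X²
At X = 96: dY/dX = 55296, Y = 1769472

Elasticity = 55296 · (96 / 1769472) = 3

Interpretation: for a small percentage change in X, the percentage change in Y is approximately 3.00 times as large.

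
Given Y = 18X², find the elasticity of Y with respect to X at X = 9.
Elasticity = 2

Elasticity = (dY/dX) · (X/Y)

dY/dX = 36·X
At X = 9: dY/dX = 324, Y = 1458

Elasticity = 324 · (9 / 1458) = 2

Interpretation: for a small percentage change in X, the percentage change in Y is approximately 2.00 times as large.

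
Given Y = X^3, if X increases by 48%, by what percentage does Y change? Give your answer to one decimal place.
224.2%

For Y = X^3:
If X → X(1 + 0.48)
Then Y → Y · (1 + 0.48)^3
     ≈ Y · 3.2418

Percentage change = ((1 + 0.48)^3 − 1) × 100% ≈ 224.2%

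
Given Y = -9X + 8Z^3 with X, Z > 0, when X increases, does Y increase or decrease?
Y decreases

Taking the partial derivative:
∂Y/∂X = -9

∂Y/∂X = -9 < 0 (assuming positive values)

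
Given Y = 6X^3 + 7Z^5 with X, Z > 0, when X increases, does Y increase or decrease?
Y increases

Taking the partial derivative:
∂Y/∂X = 18X^2

∂Y/∂X = 18X^2 > 0 (assuming positive values)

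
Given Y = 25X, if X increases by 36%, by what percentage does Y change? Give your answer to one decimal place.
36.0%

For Y = 25X:
If X → X(1 + 0.36)
Then Y → Y · (1 + 0.36)^1
     = Y · 1.3600

Percentage change = ((1 + 0.36)^1 − 1) × 100% = 36.0%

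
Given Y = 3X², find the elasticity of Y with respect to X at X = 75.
Elasticity = 2

Elasticity = (dY/dX) · (X/Y)

dY/dX = 6·X
At X = 75: dY/dX = 450, Y = 16875

Elasticity = 450 · (75 / 16875) = 2

Interpretation: for a small percentage change in X, the percentage change in Y is approximately 2.00 times as large.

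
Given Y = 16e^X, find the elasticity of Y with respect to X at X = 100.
Elasticity = 100

Elasticity = (dY/dX) · (X/Y)

dY/dX = 16·e^X
At X = 100: dY/dX = 16·e^100, Y = 16·e^100

Elasticity = (16·e^100) · (100 / (16·e^100)) = 100

Interpretation: for a small percentage change in X, the percentage change in Y is approximately 100.00 times as large.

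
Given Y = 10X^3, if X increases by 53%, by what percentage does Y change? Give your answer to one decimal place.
258.2%

For Y = 10X^3:
If X → X(1 + 0.53)
Then Y → Y · (1 + 0.53)^3
     ≈ Y · 3.5816

Percentage change = ((1 + 0.53)^3 − 1) × 100% ≈ 258.2%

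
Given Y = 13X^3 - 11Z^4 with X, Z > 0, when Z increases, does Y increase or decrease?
Y decreases

Taking the partial derivative:
∂Y/∂Z = -44Z^3

∂Y/∂Z = -44Z^3 < 0 (assuming positive values)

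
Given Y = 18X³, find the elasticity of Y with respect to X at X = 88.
Elasticity = 3

Elasticity = (dY/dX) · (X/Y)

dY/dX = 54·X²
At X = 88: dY/dX = 418176, Y = 12266496

Elasticity = 418176 · (88 / 12266496) = 3

Interpretation: for a small percentage change in X, the percentage change in Y is approximately 3.00 times as large.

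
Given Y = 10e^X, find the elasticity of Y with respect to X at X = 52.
Elasticity = 52

Elasticity = (dY/dX) · (X/Y)

dY/dX = 10·e^X
At X = 52: dY/dX = 10·e^52, Y = 10·e^52

Elasticity = (10·e^52) · (52 / (10·e^52)) = 52

Interpretation: for a small percentage change in X, the percentage change in Y is approximately 52.00 times as large.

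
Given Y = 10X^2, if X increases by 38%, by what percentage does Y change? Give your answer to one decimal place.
90.4%

For Y = 10X^2:
If X → X(1 + 0.38)
Then Y → Y · (1 + 0.38)^2
     = Y · 1.9044

Percentage change = ((1 + 0.38)^2 − 1) × 100% ≈ 90.4%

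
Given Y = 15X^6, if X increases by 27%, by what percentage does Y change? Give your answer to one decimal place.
319.6%

For Y = 15X^6:
If X → X(1 + 0.27)
Then Y → Y · (1 + 0.27)^6
     ≈ Y · 4.1959

Percentage change = ((1 + 0.27)^6 − 1) × 100% ≈ 319.6%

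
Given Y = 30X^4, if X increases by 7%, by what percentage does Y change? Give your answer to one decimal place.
31.1%

For Y = 30X^4:
If X → X(1 + 0.07)
Then Y → Y · (1 + 0.07)^4
     ≈ Y · 1.3108

Percentage change = ((1 + 0.07)^4 − 1) × 100% ≈ 31.1%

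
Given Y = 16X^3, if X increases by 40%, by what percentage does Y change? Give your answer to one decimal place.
174.4%

For Y = 16X^3:
If X → X(1 + 0.4)
Then Y → Y · (1 + 0.4)^3
     = Y · 2.7440

Percentage change = ((1 + 0.4)^3 − 1) × 100% = 174.4%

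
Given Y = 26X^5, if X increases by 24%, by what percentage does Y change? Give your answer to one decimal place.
193.2%

For Y = 26X^5:
If X → X(1 + 0.24)
Then Y → Y · (1 + 0.24)^5
     ≈ Y · 2.9316

Percentage change = ((1 + 0.24)^5 − 1) × 100% ≈ 193.2%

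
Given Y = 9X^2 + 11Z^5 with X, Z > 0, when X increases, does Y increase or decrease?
Y increases

Taking the partial derivative:
∂Y/∂X = 18X

∂Y/∂X = 18X > 0 (assuming positive values)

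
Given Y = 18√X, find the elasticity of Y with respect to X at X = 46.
Elasticity = 1/2

Elasticity = (dY/dX) · (X/Y)

dY/dX = 9/√X
At X = 46: dY/dX = 9·√46/46, Y = 18·√46

Elasticity = (9·√46/46) · (46 / (18·√46)) = 1/2

Interpretation: for a small percentage change in X, the percentage change in Y is approximately 0.50 times as large.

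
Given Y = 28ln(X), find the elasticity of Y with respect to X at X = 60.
Elasticity = 1/ln(60) ≈ 0.2442

Elasticity = (dY/dX) · (X/Y)

dY/dX = 28/X
At X = 60: dY/dX = 7/15, Y = 28·ln(60)

Elasticity = (7/15) · (60 / (28·ln(60))) = 1/ln(60) ≈ 0.2442

Interpretation: for a small percentage change in X, the percentage change in Y is approximately 0.24 times as large.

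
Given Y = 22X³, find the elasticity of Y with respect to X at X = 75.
Elasticity = 3

Elasticity = (dY/dX) · (X/Y)

dY/dX = 66·X²
At X = 75: dY/dX = 371250, Y = 9281250

Elasticity = 371250 · (75 / 9281250) = 3

Interpretation: for a small percentage change in X, the percentage change in Y is approximately 3.00 times as large.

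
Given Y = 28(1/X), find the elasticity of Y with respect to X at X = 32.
Elasticity = -1

Elasticity = (dY/dX) · (X/Y)

dY/dX = -28/X²
At X = 32: dY/dX = -7/256, Y = 7/8

Elasticity = (-7/256) · (32 / (7/8)) = -1

Interpretation: for a small percentage change in X, the percentage change in Y is approximately -1.00 times as large.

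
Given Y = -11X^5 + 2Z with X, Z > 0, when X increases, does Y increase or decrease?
Y decreases

Taking the partial derivative:
∂Y/∂X = -55X^4

∂Y/∂X = -55X^4 < 0 (assuming positive values)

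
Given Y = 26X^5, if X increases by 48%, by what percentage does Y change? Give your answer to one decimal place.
610.1%

For Y = 26X^5:
If X → X(1 + 0.48)
Then Y → Y · (1 + 0.48)^5
     ≈ Y · 7.1008

Percentage change = ((1 + 0.48)^5 − 1) × 100% ≈ 610.1%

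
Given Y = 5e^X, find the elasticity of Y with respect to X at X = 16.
Elasticity = 16

Elasticity = (dY/dX) · (X/Y)

dY/dX = 5·e^X
At X = 16: dY/dX = 5·e^16, Y = 5·e^16

Elasticity = (5·e^16) · (16 / (5·e^16)) = 16

Interpretation: for a small percentage change in X, the percentage change in Y is approximately 16.00 times as large.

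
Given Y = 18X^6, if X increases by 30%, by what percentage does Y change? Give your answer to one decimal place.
382.7%

For Y = 18X^6:
If X → X(1 + 0.3)
Then Y → Y · (1 + 0.3)^6
     ≈ Y · 4.8268

Percentage change = ((1 + 0.3)^6 − 1) × 100% ≈ 382.7%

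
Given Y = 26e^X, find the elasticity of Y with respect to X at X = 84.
Elasticity = 84

Elasticity = (dY/dX) · (X/Y)

dY/dX = 26·e^X
At X = 84: dY/dX = 26·e^84, Y = 26·e^84

Elasticity = (26·e^84) · (84 / (26·e^84)) = 84

Interpretation: for a small percentage change in X, the percentage change in Y is approximately 84.00 times as large.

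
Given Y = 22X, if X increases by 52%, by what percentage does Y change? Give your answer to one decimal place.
52.0%

For Y = 22X:
If X → X(1 + 0.52)
Then Y → Y · (1 + 0.52)^1
     = Y · 1.5200

Percentage change = ((1 + 0.52)^1 − 1) × 100% = 52.0%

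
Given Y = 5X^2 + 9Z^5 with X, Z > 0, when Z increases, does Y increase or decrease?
Y increases

Taking the partial derivative:
∂Y/∂Z = 45Z^4

∂Y/∂Z = 45Z^4 > 0 (assuming positive values)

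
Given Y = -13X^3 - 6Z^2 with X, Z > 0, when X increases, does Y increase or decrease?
Y decreases

Taking the partial derivative:
∂Y/∂X = -39X^2

∂Y/∂X = -39X^2 < 0 (assuming positive values)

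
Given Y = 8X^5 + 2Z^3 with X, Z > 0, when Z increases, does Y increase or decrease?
Y increases

Taking the partial derivative:
∂Y/∂Z = 6Z^2

∂Y/∂Z = 6Z^2 > 0 (assuming positive values)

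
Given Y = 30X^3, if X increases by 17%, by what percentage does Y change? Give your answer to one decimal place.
60.2%

For Y = 30X^3:
If X → X(1 + 0.17)
Then Y → Y · (1 + 0.17)^3
     ≈ Y · 1.6016

Percentage change = ((1 + 0.17)^3 − 1) × 100% ≈ 60.2%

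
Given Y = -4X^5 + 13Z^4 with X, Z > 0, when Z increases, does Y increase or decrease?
Y increases

Taking the partial derivative:
∂Y/∂Z = 52Z^3

∂Y/∂Z = 52Z^3 > 0 (assuming positive values)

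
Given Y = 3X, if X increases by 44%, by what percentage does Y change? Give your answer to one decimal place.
44.0%

For Y = 3X:
If X → X(1 + 0.44)
Then Y → Y · (1 + 0.44)^1
     = Y · 1.4400

Percentage change = ((1 + 0.44)^1 − 1) × 100% = 44.0%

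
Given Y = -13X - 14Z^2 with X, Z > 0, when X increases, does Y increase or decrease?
Y decreases

Taking the partial derivative:
∂Y/∂X = -13

∂Y/∂X = -13 < 0 (assuming positive values)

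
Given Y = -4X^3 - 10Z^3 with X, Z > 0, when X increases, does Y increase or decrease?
Y decreases

Taking the partial derivative:
∂Y/∂X = -12X^2

∂Y/∂X = -12X^2 < 0 (assuming positive values)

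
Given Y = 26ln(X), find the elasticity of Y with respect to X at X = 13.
Elasticity = 1/ln(13) ≈ 0.3899

Elasticity = (dY/dX) · (X/Y)

dY/dX = 26/X
At X = 13: dY/dX = 2, Y = 26·ln(13)

Elasticity = 2 · (13 / (26·ln(13))) = 1/ln(13) ≈ 0.3899

Interpretation: for a small percentage change in X, the percentage change in Y is approximately 0.39 times as large.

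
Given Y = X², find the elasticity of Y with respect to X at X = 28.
Elasticity = 2

Elasticity = (dY/dX) · (X/Y)

dY/dX = 2·X
At X = 28: dY/dX = 56, Y = 784

Elasticity = 56 · (28 / 784) = 2

Interpretation: for a small percentage change in X, the percentage change in Y is approximately 2.00 times as large.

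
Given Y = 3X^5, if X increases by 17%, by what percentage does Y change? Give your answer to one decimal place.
119.2%

For Y = 3X^5:
If X → X(1 + 0.17)
Then Y → Y · (1 + 0.17)^5
     ≈ Y · 2.1924

Percentage change = ((1 + 0.17)^5 − 1) × 100% ≈ 119.2%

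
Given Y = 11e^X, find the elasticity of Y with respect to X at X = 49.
Elasticity = 49

Elasticity = (dY/dX) · (X/Y)

dY/dX = 11·e^X
At X = 49: dY/dX = 11·e^49, Y = 11·e^49

Elasticity = (11·e^49) · (49 / (11·e^49)) = 49

Interpretation: for a small percentage change in X, the percentage change in Y is approximately 49.00 times as large.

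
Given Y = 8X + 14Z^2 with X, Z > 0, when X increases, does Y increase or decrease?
Y increases

Taking the partial derivative:
∂Y/∂X = 8

∂Y/∂X = 8 > 0 (assuming positive values)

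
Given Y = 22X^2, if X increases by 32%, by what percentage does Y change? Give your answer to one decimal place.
74.2%

For Y = 22X^2:
If X → X(1 + 0.32)
Then Y → Y · (1 + 0.32)^2
     = Y · 1.7424

Percentage change = ((1 + 0.32)^2 − 1) × 100% ≈ 74.2%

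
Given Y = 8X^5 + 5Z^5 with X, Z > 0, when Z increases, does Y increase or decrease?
Y increases

Taking the partial derivative:
∂Y/∂Z = 25Z^4

∂Y/∂Z = 25Z^4 > 0 (assuming positive values)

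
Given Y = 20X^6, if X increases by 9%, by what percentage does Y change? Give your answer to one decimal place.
67.7%

For Y = 20X^6:
If X → X(1 + 0.09)
Then Y → Y · (1 + 0.09)^6
     ≈ Y · 1.6771

Percentage change = ((1 + 0.09)^6 − 1) × 100% ≈ 67.7%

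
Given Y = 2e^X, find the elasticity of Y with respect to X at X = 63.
Elasticity = 63

Elasticity = (dY/dX) · (X/Y)

dY/dX = 2·e^X
At X = 63: dY/dX = 2·e^63, Y = 2·e^63

Elasticity = (2·e^63) · (63 / (2·e^63)) = 63

Interpretation: for a small percentage change in X, the percentage change in Y is approximately 63.00 times as large.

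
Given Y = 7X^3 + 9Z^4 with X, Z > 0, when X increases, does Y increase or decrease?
Y increases

Taking the partial derivative:
∂Y/∂X = 21X^2

∂Y/∂X = 21X^2 > 0 (assuming positive values)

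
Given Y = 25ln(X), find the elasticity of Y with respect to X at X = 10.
Elasticity = 1/ln(10) ≈ 0.4343

Elasticity = (dY/dX) · (X/Y)

dY/dX = 25/X
At X = 10: dY/dX = 5/2, Y = 25·ln(10)

Elasticity = (5/2) · (10 / (25·ln(10))) = 1/ln(10) ≈ 0.4343

Interpretation: for a small percentage change in X, the percentage change in Y is approximately 0.43 times as large.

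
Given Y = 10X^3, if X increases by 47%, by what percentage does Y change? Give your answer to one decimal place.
217.7%

For Y = 10X^3:
If X → X(1 + 0.47)
Then Y → Y · (1 + 0.47)^3
     ≈ Y · 3.1765

Percentage change = ((1 + 0.47)^3 − 1) × 100% ≈ 217.7%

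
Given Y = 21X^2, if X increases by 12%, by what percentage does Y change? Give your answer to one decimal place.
25.4%

For Y = 21X^2:
If X → X(1 + 0.12)
Then Y → Y · (1 + 0.12)^2
     = Y · 1.2544

Percentage change = ((1 + 0.12)^2 − 1) × 100% ≈ 25.4%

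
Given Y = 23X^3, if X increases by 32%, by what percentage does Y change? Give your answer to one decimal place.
130.0%

For Y = 23X^3:
If X → X(1 + 0.32)
Then Y → Y · (1 + 0.32)^3
     ≈ Y · 2.3000

Percentage change = ((1 + 0.32)^3 − 1) × 100% ≈ 130.0%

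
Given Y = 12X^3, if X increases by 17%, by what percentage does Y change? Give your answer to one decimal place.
60.2%

For Y = 12X^3:
If X → X(1 + 0.17)
Then Y → Y · (1 + 0.17)^3
     ≈ Y · 1.6016

Percentage change = ((1 + 0.17)^3 − 1) × 100% ≈ 60.2%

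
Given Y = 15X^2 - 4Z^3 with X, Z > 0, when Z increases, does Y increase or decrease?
Y decreases

Taking the partial derivative:
∂Y/∂Z = -12Z^2

∂Y/∂Z = -12Z^2 < 0 (assuming positive values)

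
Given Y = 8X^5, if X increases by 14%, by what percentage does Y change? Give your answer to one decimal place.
92.5%

For Y = 8X^5:
If X → X(1 + 0.14)
Then Y → Y · (1 + 0.14)^5
     ≈ Y · 1.9254

Percentage change = ((1 + 0.14)^5 − 1) × 100% ≈ 92.5%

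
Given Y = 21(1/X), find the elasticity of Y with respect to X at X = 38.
Elasticity = -1

Elasticity = (dY/dX) · (X/Y)

dY/dX = -21/X²
At X = 38: dY/dX = -21/1444, Y = 21/38

Elasticity = (-21/1444) · (38 / (21/38)) = -1

Interpretation: for a small percentage change in X, the percentage change in Y is approximately -1.00 times as large.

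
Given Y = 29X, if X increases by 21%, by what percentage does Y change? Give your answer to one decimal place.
21.0%

For Y = 29X:
If X → X(1 + 0.21)
Then Y → Y · (1 + 0.21)^1
     = Y · 1.2100

Percentage change = ((1 + 0.21)^1 − 1) × 100% = 21.0%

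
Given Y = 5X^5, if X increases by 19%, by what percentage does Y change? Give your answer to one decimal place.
138.6%

For Y = 5X^5:
If X → X(1 + 0.19)
Then Y → Y · (1 + 0.19)^5
     ≈ Y · 2.3864

Percentage change = ((1 + 0.19)^5 − 1) × 100% ≈ 138.6%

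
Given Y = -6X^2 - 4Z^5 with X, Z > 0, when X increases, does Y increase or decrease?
Y decreases

Taking the partial derivative:
∂Y/∂X = -12X

∂Y/∂X = -12X < 0 (assuming positive values)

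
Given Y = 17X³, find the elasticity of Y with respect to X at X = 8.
Elasticity = 3

Elasticity = (dY/dX) · (X/Y)

dY/dX = 51·X²
At X = 8: dY/dX = 3264, Y = 8704

Elasticity = 3264 · (8 / 8704) = 3

Interpretation: for a small percentage change in X, the percentage change in Y is approximately 3.00 times as large.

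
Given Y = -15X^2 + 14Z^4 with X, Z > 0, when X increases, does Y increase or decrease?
Y decreases

Taking the partial derivative:
∂Y/∂X = -30X

∂Y/∂X = -30X < 0 (assuming positive values)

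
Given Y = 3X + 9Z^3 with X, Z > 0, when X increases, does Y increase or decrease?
Y increases

Taking the partial derivative:
∂Y/∂X = 3

∂Y/∂X = 3 > 0 (assuming positive values)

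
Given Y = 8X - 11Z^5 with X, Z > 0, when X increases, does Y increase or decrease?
Y increases

Taking the partial derivative:
∂Y/∂X = 8

∂Y/∂X = 8 > 0 (assuming positive values)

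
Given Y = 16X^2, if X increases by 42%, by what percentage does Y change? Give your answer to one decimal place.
101.6%

For Y = 16X^2:
If X → X(1 + 0.42)
Then Y → Y · (1 + 0.42)^2
     = Y · 2.0164

Percentage change = ((1 + 0.42)^2 − 1) × 100% ≈ 101.6%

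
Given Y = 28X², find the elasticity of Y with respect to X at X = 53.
Elasticity = 2

Elasticity = (dY/dX) · (X/Y)

dY/dX = 56·X
At X = 53: dY/dX = 2968, Y = 78652

Elasticity = 2968 · (53 / 78652) = 2

Interpretation: for a small percentage change in X, the percentage change in Y is approximately 2.00 times as large.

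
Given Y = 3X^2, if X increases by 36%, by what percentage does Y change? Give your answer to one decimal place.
85.0%

For Y = 3X^2:
If X → X(1 + 0.36)
Then Y → Y · (1 + 0.36)^2
     = Y · 1.8496

Percentage change = ((1 + 0.36)^2 − 1) × 100% ≈ 85.0%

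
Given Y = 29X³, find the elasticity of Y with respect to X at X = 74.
Elasticity = 3

Elasticity = (dY/dX) · (X/Y)

dY/dX = 87·X²
At X = 74: dY/dX = 476412, Y = 11751496

Elasticity = 476412 · (74 / 11751496) = 3

Interpretation: for a small percentage change in X, the percentage change in Y is approximately 3.00 times as large.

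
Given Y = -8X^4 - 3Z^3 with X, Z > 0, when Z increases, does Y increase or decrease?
Y decreases

Taking the partial derivative:
∂Y/∂Z = -9Z^2

∂Y/∂Z = -9Z^2 < 0 (assuming positive values)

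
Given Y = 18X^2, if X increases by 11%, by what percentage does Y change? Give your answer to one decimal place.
23.2%

For Y = 18X^2:
If X → X(1 + 0.11)
Then Y → Y · (1 + 0.11)^2
     = Y · 1.2321

Percentage change = ((1 + 0.11)^2 − 1) × 100% ≈ 23.2%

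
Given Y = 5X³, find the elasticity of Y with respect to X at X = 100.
Elasticity = 3

Elasticity = (dY/dX) · (X/Y)

dY/dX = 15·X²
At X = 100: dY/dX = 150000, Y = 5000000

Elasticity = 150000 · (100 / 5000000) = 3

Interpretation: for a small percentage change in X, the percentage change in Y is approximately 3.00 times as large.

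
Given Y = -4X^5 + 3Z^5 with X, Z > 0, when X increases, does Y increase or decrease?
Y decreases

Taking the partial derivative:
∂Y/∂X = -20X^4

∂Y/∂X = -20X^4 < 0 (assuming positive values)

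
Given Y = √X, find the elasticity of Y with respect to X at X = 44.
Elasticity = 1/2

Elasticity = (dY/dX) · (X/Y)

dY/dX = 1/(2·√X)
At X = 44: dY/dX = √11/44, Y = 2·√11

Elasticity = (√11/44) · (44 / (2·√11)) = 1/2

Interpretation: for a small percentage change in X, the percentage change in Y is approximately 0.50 times as large.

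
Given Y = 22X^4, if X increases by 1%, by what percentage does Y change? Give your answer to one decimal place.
4.1%

For Y = 22X^4:
If X → X(1 + 0.01)
Then Y → Y · (1 + 0.01)^4
     ≈ Y · 1.0406

Percentage change = ((1 + 0.01)^4 − 1) × 100% ≈ 4.1%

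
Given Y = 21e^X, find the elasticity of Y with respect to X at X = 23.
Elasticity = 23

Elasticity = (dY/dX) · (X/Y)

dY/dX = 21·e^X
At X = 23: dY/dX = 21·e^23, Y = 21·e^23

Elasticity = (21·e^23) · (23 / (21·e^23)) = 23

Interpretation: for a small percentage change in X, the percentage change in Y is approximately 23.00 times as large.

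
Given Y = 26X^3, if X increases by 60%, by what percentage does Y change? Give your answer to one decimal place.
309.6%

For Y = 26X^3:
If X → X(1 + 0.6)
Then Y → Y · (1 + 0.6)^3
     = Y · 4.0960

Percentage change = ((1 + 0.6)^3 − 1) × 100% = 309.6%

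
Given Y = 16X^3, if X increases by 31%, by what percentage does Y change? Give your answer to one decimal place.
124.8%

For Y = 16X^3:
If X → X(1 + 0.31)
Then Y → Y · (1 + 0.31)^3
     ≈ Y · 2.2481

Percentage change = ((1 + 0.31)^3 − 1) × 100% ≈ 124.8%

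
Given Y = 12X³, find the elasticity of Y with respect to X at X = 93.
Elasticity = 3

Elasticity = (dY/dX) · (X/Y)

dY/dX = 36·X²
At X = 93: dY/dX = 311364, Y = 9652284

Elasticity = 311364 · (93 / 9652284) = 3

Interpretation: for a small percentage change in X, the percentage change in Y is approximately 3.00 times as large.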